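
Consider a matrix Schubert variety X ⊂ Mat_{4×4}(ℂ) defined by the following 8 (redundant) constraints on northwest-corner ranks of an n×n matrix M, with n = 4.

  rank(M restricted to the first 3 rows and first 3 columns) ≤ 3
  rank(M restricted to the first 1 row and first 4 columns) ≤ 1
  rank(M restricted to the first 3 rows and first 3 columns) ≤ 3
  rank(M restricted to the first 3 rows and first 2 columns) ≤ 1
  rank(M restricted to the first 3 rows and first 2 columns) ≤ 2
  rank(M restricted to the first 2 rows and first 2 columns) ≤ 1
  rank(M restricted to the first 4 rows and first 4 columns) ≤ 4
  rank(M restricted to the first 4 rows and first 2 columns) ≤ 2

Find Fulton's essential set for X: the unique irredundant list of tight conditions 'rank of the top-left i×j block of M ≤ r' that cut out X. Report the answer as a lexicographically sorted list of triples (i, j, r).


Propagating the 8 rank bounds to every northwest block:

  R[1]: 1, 1, 1, 1
  R[2]: 1, 1, 2, 2
  R[3]: 1, 1, 2, 3
  R[4]: 1, 2, 3, 4

giving w = (1, 3, 4, 2) via Δ²R.

|D(w)|=2, |Ess(w)|=1:

[(3, 2, 1)]


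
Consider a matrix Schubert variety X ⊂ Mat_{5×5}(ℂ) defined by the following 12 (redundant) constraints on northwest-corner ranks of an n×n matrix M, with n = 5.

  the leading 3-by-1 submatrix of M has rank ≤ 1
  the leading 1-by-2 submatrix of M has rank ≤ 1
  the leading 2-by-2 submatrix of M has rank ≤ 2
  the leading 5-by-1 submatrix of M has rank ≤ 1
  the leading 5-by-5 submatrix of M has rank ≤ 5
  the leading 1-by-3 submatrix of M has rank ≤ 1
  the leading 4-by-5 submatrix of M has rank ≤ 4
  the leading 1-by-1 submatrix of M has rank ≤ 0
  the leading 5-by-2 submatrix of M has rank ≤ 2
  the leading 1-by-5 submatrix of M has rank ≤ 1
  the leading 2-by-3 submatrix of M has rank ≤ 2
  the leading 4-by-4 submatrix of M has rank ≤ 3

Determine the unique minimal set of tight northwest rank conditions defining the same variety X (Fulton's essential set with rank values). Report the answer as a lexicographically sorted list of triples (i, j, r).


Computing R[i][j] = min implied NW-rank bound (n=5, 12 conditions):

  0, 1, 1, 1, 1
  1, 2, 2, 2, 2
  1, 2, 3, 3, 3
  1, 2, 3, 3, 4
  1, 2, 3, 4, 5

reading off 1-entries of Δ²R: w = (2, 1, 3, 5, 4).

Fulton essential set (2 of the 2 Rothe cells):

[(1, 1, 0), (4, 4, 3)]


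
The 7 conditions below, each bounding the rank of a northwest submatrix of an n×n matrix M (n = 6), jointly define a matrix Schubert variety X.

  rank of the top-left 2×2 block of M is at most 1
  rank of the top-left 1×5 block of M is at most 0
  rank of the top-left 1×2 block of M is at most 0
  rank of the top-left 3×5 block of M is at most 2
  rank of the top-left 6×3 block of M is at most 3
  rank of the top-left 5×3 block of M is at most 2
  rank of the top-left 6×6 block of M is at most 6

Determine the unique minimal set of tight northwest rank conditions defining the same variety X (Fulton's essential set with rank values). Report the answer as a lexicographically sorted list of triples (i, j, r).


Propagating the 7 rank bounds to every northwest block:

  0 0 0 0 0 1
  1 1 1 1 1 2
  1 2 2 2 2 3
  1 2 2 3 3 4
  1 2 2 3 4 5
  1 2 3 4 5 6

so w = (6, 1, 2, 4, 5, 3).

Rothe diagram D(w) (7 cells), 2 SE-corners (essential conditions):

[(1, 5, 0), (5, 3, 2)]


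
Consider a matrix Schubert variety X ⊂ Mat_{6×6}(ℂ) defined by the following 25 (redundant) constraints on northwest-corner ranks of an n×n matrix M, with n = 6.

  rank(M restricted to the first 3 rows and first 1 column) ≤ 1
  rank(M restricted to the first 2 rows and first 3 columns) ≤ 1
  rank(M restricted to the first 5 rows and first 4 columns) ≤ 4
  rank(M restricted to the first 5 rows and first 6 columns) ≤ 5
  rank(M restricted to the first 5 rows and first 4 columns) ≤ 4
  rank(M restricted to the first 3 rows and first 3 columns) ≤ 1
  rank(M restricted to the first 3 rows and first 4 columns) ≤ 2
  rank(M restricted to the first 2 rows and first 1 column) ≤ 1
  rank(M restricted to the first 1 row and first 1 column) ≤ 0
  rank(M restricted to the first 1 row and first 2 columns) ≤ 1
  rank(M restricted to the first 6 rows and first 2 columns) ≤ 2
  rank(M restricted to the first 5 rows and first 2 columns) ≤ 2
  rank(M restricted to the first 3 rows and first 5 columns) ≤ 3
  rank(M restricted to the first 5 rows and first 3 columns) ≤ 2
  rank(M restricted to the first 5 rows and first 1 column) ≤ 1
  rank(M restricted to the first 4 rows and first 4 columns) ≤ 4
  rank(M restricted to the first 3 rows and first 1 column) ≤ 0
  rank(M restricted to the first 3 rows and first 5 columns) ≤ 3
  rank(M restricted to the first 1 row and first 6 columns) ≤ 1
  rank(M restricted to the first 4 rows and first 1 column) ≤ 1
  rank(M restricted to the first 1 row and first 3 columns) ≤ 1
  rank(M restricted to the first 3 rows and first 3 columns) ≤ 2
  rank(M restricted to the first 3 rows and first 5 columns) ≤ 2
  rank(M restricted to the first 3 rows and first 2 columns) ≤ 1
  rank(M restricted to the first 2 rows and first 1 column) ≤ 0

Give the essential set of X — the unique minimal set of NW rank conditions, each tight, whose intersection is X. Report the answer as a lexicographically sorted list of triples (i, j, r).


Computing R[i][j] = min implied NW-rank bound (n=6, 25 conditions):

  0  1  1  1  1  1
  0  1  1  2  2  2
  0  1  1  2  2  3
  1  2  2  3  3  4
  1  2  2  3  4  5
  1  2  3  4  5  6

so w = (2, 4, 6, 1, 5, 3).

4 SE-corners of the 7-cell Rothe diagram give Ess(w):

[(3, 1, 0), (3, 3, 1), (3, 5, 2), (5, 3, 2)]


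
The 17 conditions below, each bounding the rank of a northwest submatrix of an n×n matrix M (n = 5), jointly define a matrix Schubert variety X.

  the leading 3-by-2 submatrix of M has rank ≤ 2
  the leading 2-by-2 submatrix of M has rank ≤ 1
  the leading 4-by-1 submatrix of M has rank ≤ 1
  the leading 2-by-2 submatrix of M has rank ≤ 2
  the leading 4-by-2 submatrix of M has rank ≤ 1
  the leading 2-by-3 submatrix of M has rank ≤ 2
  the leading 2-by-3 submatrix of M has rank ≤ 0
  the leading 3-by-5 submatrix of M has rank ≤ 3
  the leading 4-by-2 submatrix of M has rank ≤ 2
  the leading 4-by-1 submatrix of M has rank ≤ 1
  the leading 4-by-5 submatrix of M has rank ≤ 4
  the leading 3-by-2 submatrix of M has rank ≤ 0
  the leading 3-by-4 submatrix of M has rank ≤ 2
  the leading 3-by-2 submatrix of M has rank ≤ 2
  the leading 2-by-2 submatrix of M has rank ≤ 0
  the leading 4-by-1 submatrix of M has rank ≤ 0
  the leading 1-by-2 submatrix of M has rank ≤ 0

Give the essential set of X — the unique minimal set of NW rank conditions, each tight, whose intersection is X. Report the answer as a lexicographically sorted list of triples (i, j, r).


Recovering R(i,j) via the rank-extension bound from the 17 conditions:

  0 | 0 | 0 | 1 | 1
  0 | 0 | 0 | 1 | 2
  0 | 0 | 1 | 2 | 3
  0 | 1 | 2 | 3 | 4
  1 | 2 | 3 | 4 | 5

reading off 1-entries of Δ²R: w = (4, 5, 3, 2, 1).

Rothe diagram D(w) (9 cells), 3 SE-corners (essential conditions):

[(2, 3, 0), (3, 2, 0), (4, 1, 0)]


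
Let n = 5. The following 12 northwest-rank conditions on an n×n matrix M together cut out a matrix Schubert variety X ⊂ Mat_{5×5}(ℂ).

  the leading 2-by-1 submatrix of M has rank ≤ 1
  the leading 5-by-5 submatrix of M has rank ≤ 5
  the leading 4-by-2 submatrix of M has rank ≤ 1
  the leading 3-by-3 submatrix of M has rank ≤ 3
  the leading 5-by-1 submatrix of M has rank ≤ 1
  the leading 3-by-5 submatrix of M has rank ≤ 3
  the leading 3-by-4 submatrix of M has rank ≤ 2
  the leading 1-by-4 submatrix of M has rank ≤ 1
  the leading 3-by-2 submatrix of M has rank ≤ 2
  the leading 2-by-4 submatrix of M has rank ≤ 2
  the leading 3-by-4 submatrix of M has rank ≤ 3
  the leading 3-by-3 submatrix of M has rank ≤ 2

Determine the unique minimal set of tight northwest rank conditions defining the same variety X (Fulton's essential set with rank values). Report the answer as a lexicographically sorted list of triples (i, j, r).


Recovering R(i,j) via the rank-extension bound from the 12 conditions:

  i=1: 1 | 1 | 1 | 1 | 1
  i=2: 1 | 1 | 2 | 2 | 2
  i=3: 1 | 1 | 2 | 2 | 3
  i=4: 1 | 1 | 2 | 3 | 4
  i=5: 1 | 2 | 3 | 4 | 5

reading off 1-entries of Δ²R: w = (1, 3, 5, 4, 2).

Fulton essential set (2 of the 4 Rothe cells):

[(3, 4, 2), (4, 2, 1)]


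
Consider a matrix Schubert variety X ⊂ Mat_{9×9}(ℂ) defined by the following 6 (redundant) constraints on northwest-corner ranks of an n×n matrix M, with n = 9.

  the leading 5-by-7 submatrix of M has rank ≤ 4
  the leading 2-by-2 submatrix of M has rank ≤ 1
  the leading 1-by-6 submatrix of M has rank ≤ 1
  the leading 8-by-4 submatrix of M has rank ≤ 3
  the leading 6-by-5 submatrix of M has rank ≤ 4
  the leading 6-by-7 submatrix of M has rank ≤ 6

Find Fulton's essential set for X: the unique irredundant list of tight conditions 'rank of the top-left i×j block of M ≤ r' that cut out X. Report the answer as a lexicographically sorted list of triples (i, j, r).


Computing R[i][j] = min implied NW-rank bound (n=9, 6 conditions):

  row 1: 1 | 1 | 1 | 1 | 1 | 1 | 1 | 1 | 1
  row 2: 1 | 1 | 2 | 2 | 2 | 2 | 2 | 2 | 2
  row 3: 1 | 2 | 3 | 3 | 3 | 3 | 3 | 3 | 3
  row 4: 1 | 2 | 3 | 3 | 4 | 4 | 4 | 4 | 4
  row 5: 1 | 2 | 3 | 3 | 4 | 4 | 4 | 5 | 5
  row 6: 1 | 2 | 3 | 3 | 4 | 5 | 5 | 6 | 6
  row 7: 1 | 2 | 3 | 3 | 4 | 5 | 6 | 7 | 7
  row 8: 1 | 2 | 3 | 3 | 4 | 5 | 6 | 7 | 8
  row 9: 1 | 2 | 3 | 4 | 5 | 6 | 7 | 8 | 9

so w = (1, 3, 2, 5, 8, 6, 7, 9, 4).

D(w) has 8 cells with 3 SE-corners; essential set:

[(2, 2, 1), (5, 7, 4), (8, 4, 3)]


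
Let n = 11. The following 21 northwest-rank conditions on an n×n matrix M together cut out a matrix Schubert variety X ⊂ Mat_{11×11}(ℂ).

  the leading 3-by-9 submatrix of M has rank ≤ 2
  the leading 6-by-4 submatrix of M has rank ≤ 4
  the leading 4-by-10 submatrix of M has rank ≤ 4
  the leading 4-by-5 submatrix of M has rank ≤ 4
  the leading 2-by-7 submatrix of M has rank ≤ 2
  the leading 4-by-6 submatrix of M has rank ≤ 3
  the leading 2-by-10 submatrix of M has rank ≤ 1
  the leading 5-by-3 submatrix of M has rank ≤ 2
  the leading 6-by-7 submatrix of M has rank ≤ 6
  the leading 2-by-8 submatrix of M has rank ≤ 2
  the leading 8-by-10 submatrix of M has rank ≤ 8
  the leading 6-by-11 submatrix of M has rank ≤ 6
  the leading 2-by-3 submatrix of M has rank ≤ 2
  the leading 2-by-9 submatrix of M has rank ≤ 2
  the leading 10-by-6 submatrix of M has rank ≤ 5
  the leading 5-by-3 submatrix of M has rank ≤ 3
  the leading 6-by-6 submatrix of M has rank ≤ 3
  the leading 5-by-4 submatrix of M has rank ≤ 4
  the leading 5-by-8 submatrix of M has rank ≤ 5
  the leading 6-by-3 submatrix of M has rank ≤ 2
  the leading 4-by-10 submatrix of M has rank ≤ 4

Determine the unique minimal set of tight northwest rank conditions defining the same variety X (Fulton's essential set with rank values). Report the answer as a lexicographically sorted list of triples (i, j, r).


Reconstructing r_w from the 21 given conditions:

  row 1: 1, 1, 1, 1, 1, 1, 1, 1, 1, 1, 1
  row 2: 1, 1, 1, 1, 1, 1, 1, 1, 1, 1, 2
  row 3: 1, 2, 2, 2, 2, 2, 2, 2, 2, 2, 3
  row 4: 1, 2, 2, 3, 3, 3, 3, 3, 3, 3, 4
  row 5: 1, 2, 2, 3, 3, 3, 4, 4, 4, 4, 5
  row 6: 1, 2, 2, 3, 3, 3, 4, 5, 5, 5, 6
  row 7: 1, 2, 3, 4, 4, 4, 5, 6, 6, 6, 7
  row 8: 1, 2, 3, 4, 5, 5, 6, 7, 7, 7, 8
  row 9: 1, 2, 3, 4, 5, 5, 6, 7, 8, 8, 9
  row 10: 1, 2, 3, 4, 5, 5, 6, 7, 8, 9, 10
  row 11: 1, 2, 3, 4, 5, 6, 7, 8, 9, 10, 11

so w = (1, 11, 2, 4, 7, 8, 3, 5, 9, 10, 6).

Fulton essential set (4 of the 18 Rothe cells):

[(2, 10, 1), (6, 3, 2), (6, 6, 3), (10, 6, 5)]


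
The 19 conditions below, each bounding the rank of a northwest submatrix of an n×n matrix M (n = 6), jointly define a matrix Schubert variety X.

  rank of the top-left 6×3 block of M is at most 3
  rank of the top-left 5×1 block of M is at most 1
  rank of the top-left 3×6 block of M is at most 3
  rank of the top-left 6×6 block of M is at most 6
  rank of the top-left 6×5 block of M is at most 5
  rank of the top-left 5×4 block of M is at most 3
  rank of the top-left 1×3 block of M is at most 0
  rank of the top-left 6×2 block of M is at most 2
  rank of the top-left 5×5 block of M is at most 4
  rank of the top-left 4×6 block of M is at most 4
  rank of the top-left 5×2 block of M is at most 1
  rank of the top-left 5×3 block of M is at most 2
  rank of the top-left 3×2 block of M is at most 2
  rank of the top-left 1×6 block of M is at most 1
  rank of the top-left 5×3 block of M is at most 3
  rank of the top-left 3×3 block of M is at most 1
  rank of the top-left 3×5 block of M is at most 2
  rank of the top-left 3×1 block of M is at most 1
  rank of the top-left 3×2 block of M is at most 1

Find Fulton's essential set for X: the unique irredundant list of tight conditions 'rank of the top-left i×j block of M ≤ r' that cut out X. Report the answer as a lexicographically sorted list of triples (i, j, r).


The tightest implied rank at each (i,j), from the 19 conditions:

  i=1: 0 0 0 1 1 1
  i=2: 1 1 1 2 2 2
  i=3: 1 1 1 2 2 3
  i=4: 1 1 2 3 3 4
  i=5: 1 1 2 3 4 5
  i=6: 1 2 3 4 5 6

reading off 1-entries of Δ²R: w = (4, 1, 6, 3, 5, 2).

4 SE-corners of the 8-cell Rothe diagram give Ess(w):

[(1, 3, 0), (3, 3, 1), (3, 5, 2), (5, 2, 1)]


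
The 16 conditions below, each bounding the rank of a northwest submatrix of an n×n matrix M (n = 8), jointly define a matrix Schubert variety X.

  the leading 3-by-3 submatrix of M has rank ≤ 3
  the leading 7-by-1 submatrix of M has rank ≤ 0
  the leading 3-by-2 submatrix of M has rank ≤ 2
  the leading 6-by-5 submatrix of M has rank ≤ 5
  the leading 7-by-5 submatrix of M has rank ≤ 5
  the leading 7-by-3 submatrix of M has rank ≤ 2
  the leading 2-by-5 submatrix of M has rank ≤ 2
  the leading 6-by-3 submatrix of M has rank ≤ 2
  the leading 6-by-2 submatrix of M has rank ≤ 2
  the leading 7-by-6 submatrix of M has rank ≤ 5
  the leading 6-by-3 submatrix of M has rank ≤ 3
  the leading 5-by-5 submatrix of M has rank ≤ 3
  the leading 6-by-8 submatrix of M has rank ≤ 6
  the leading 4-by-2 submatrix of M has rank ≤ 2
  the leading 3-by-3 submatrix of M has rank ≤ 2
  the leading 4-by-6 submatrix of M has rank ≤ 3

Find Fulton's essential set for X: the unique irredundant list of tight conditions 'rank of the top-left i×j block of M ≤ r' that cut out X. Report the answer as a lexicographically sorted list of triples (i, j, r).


Propagating the 16 rank bounds to every northwest block:

  row 1: 0 1 1 1 1 1 1 1
  row 2: 0 1 2 2 2 2 2 2
  row 3: 0 1 2 3 3 3 3 3
  row 4: 0 1 2 3 3 3 4 4
  row 5: 0 1 2 3 3 4 5 5
  row 6: 0 1 2 3 4 5 6 6
  row 7: 0 1 2 3 4 5 6 7
  row 8: 1 2 3 4 5 6 7 8

second differences of R give the permutation w = (2, 3, 4, 7, 6, 5, 8, 1).

|D(w)|=10, |Ess(w)|=3:

[(4, 6, 3), (5, 5, 3), (7, 1, 0)]


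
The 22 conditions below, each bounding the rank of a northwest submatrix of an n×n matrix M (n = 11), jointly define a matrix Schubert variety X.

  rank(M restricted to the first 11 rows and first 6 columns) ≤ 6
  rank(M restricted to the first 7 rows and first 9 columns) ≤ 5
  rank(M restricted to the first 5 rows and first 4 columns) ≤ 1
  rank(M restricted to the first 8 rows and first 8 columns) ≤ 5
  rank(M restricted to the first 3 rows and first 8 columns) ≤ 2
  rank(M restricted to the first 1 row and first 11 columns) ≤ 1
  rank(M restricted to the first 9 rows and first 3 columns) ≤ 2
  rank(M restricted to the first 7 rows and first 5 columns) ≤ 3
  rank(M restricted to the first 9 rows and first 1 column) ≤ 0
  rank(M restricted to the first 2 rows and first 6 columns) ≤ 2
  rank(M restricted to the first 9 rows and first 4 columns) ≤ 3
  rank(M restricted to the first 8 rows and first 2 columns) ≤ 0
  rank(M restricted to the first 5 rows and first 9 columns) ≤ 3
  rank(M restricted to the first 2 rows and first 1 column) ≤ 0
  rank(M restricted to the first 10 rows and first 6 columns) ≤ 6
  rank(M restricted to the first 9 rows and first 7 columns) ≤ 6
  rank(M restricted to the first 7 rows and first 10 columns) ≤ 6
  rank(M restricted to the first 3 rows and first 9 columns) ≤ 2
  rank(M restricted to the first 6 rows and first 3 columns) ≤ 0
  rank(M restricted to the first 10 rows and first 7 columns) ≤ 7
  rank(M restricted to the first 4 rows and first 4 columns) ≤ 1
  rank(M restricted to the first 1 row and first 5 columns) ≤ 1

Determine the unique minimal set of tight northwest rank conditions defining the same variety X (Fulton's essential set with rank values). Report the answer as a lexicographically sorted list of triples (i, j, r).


The tightest implied rank at each (i,j), from the 22 conditions:

  i=1: 0  0  0  1  1  1  1  1  1  1  1
  i=2: 0  0  0  1  2  2  2  2  2  2  2
  i=3: 0  0  0  1  2  2  2  2  2  3  3
  i=4: 0  0  0  1  2  3  3  3  3  4  4
  i=5: 0  0  0  1  2  3  3  3  3  4  5
  i=6: 0  0  0  1  2  3  4  4  4  5  6
  i=7: 0  0  1  2  3  4  5  5  5  6  7
  i=8: 0  0  1  2  3  4  5  5  6  7  8
  i=9: 0  1  2  3  4  5  6  6  7  8  9
  i=10: 1  2  3  4  5  6  7  7  8  9  10
  i=11: 1  2  3  4  5  6  7  8  9  10  11

the unique w with this rank table is (4, 5, 10, 6, 11, 7, 3, 9, 2, 1, 8).

D(w) has 31 cells with 6 SE-corners; essential set:

[(3, 9, 2), (5, 9, 3), (6, 3, 0), (8, 2, 0), (8, 8, 5), (9, 1, 0)]


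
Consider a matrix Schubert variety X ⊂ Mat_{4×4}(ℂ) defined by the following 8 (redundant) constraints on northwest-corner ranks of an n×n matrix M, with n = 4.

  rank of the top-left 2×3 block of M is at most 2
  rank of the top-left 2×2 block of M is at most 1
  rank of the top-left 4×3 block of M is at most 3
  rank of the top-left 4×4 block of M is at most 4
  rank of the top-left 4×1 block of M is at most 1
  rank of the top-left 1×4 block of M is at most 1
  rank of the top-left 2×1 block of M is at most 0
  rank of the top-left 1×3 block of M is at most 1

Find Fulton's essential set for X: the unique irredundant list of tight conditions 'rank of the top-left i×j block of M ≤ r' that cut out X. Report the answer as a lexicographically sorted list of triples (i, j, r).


Propagating the 8 rank bounds to every northwest block:

  0, 1, 1, 1
  0, 1, 2, 2
  1, 2, 3, 3
  1, 2, 3, 4

reading off 1-entries of Δ²R: w = (2, 3, 1, 4).

Rothe diagram D(w) (2 cells), 1 SE-corner (essential condition):

[(2, 1, 0)]


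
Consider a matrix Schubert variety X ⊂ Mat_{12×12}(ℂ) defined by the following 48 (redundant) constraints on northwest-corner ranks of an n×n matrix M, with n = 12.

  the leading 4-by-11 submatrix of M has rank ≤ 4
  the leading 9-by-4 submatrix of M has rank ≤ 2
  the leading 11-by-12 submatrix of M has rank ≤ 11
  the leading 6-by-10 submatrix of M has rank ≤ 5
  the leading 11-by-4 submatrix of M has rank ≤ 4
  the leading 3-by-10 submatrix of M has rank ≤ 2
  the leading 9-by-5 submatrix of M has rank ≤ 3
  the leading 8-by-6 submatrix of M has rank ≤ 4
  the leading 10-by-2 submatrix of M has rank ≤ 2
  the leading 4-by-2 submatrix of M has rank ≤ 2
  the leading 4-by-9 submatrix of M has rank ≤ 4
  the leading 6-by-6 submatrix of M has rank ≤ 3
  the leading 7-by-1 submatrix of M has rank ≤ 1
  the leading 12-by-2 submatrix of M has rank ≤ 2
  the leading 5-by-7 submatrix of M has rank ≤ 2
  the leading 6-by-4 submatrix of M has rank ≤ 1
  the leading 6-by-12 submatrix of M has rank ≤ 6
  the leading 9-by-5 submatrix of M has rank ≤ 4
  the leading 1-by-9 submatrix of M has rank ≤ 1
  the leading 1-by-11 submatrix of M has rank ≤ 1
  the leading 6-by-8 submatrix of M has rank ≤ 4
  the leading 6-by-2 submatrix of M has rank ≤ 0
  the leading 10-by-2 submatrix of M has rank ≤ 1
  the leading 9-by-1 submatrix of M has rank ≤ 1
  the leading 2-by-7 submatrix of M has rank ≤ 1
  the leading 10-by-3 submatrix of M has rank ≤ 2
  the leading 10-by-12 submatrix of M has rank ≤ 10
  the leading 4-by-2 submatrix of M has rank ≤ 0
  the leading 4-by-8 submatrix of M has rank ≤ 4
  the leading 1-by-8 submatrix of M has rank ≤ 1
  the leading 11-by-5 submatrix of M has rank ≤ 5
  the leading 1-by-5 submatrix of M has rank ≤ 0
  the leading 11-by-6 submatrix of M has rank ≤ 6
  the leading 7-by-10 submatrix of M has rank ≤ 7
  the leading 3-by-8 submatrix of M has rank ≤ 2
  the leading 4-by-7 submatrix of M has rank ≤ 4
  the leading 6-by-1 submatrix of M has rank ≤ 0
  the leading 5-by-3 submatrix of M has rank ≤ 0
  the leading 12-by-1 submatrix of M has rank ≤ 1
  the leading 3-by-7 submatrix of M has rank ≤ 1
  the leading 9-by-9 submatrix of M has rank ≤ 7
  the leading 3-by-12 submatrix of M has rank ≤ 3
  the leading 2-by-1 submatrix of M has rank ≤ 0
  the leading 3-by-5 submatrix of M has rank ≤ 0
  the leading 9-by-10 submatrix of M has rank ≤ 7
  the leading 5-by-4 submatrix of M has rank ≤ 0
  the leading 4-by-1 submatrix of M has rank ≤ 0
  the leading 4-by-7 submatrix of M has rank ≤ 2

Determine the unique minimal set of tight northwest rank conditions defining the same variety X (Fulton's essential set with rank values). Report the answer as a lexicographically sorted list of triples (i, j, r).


Recovering R(i,j) via the rank-extension bound from the 48 conditions:

  R[1]: 0  0  0  0  0  1  1  1  1  1  1  1
  R[2]: 0  0  0  0  0  1  1  2  2  2  2  2
  R[3]: 0  0  0  0  0  1  1  2  2  2  3  3
  R[4]: 0  0  0  0  1  2  2  3  3  3  4  4
  R[5]: 0  0  0  0  1  2  2  3  4  4  5  5
  R[6]: 0  0  1  1  2  3  3  4  5  5  6  6
  R[7]: 1  1  2  2  3  4  4  5  6  6  7  7
  R[8]: 1  1  2  2  3  4  5  6  7  7  8  8
  R[9]: 1  1  2  2  3  4  5  6  7  7  8  9
  R[10]: 1  1  2  3  4  5  6  7  8  8  9  10
  R[11]: 1  2  3  4  5  6  7  8  9  9  10  11
  R[12]: 1  2  3  4  5  6  7  8  9  10  11  12

reading off 1-entries of Δ²R: w = (6, 8, 11, 5, 9, 3, 1, 7, 12, 4, 2, 10).

9 SE-corners of the 36-cell Rothe diagram give Ess(w):

[(3, 5, 0), (3, 7, 1), (3, 10, 2), (5, 4, 0), (5, 7, 2), (6, 2, 0), (9, 4, 2), (9, 10, 7), (10, 2, 1)]


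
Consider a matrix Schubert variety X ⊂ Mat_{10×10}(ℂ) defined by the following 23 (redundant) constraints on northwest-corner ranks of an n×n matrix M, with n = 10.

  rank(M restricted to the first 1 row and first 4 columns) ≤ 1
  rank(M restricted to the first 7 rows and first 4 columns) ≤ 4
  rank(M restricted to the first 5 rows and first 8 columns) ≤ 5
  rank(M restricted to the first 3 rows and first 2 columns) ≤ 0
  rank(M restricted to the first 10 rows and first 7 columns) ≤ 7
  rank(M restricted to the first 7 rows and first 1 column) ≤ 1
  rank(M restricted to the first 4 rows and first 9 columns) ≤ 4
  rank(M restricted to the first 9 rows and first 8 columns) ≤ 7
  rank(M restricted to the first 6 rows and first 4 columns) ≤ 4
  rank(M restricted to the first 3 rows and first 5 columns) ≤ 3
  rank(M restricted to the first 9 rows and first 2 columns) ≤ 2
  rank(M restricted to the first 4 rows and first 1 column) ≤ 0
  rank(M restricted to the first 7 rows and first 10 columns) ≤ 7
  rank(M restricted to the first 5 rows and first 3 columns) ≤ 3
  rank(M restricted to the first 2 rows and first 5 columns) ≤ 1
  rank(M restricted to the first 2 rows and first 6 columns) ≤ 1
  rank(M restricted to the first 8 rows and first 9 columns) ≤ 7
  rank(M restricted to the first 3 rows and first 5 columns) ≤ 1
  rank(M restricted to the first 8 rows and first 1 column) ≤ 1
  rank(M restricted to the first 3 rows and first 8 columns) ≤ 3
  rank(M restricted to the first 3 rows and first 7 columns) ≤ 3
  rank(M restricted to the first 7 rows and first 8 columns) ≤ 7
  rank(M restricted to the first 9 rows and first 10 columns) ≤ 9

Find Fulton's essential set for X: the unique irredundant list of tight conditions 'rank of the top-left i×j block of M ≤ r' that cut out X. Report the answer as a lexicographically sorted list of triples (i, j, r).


The tightest implied rank at each (i,j), from the 23 conditions:

  0  0  1  1  1  1  1  1  1  1
  0  0  1  1  1  1  2  2  2  2
  0  0  1  1  1  2  3  3  3  3
  0  1  2  2  2  3  4  4  4  4
  1  2  3  3  3  4  5  5  5  5
  1  2  3  4  4  5  6  6  6  6
  1  2  3  4  5  6  7  7  7  7
  1  2  3  4  5  6  7  7  7  8
  1  2  3  4  5  6  7  7  8  9
  1  2  3  4  5  6  7  8  9  10

hence w(1..10) = (3, 7, 6, 2, 1, 4, 5, 10, 9, 8).

|D(w)|=15, |Ess(w)|=6:

[(2, 6, 1), (3, 2, 0), (3, 5, 1), (4, 1, 0), (8, 9, 7), (9, 8, 7)]


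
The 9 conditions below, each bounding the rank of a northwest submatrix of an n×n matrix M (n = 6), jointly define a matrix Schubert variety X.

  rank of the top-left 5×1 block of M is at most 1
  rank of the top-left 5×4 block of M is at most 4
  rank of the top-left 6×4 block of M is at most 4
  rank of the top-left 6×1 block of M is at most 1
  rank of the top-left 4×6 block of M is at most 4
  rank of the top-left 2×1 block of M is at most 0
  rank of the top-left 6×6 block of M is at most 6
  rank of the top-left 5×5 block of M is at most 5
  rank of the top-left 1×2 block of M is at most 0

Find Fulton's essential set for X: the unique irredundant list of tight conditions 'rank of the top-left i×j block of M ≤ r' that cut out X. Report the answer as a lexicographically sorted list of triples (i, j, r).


The tightest implied rank at each (i,j), from the 9 conditions:

  R[1]: 0, 0, 1, 1, 1, 1
  R[2]: 0, 1, 2, 2, 2, 2
  R[3]: 1, 2, 3, 3, 3, 3
  R[4]: 1, 2, 3, 4, 4, 4
  R[5]: 1, 2, 3, 4, 5, 5
  R[6]: 1, 2, 3, 4, 5, 6

giving w = (3, 2, 1, 4, 5, 6) via Δ²R.

ℓ(w)=3; the 2 essential cells (i,j,r):

[(1, 2, 0), (2, 1, 0)]


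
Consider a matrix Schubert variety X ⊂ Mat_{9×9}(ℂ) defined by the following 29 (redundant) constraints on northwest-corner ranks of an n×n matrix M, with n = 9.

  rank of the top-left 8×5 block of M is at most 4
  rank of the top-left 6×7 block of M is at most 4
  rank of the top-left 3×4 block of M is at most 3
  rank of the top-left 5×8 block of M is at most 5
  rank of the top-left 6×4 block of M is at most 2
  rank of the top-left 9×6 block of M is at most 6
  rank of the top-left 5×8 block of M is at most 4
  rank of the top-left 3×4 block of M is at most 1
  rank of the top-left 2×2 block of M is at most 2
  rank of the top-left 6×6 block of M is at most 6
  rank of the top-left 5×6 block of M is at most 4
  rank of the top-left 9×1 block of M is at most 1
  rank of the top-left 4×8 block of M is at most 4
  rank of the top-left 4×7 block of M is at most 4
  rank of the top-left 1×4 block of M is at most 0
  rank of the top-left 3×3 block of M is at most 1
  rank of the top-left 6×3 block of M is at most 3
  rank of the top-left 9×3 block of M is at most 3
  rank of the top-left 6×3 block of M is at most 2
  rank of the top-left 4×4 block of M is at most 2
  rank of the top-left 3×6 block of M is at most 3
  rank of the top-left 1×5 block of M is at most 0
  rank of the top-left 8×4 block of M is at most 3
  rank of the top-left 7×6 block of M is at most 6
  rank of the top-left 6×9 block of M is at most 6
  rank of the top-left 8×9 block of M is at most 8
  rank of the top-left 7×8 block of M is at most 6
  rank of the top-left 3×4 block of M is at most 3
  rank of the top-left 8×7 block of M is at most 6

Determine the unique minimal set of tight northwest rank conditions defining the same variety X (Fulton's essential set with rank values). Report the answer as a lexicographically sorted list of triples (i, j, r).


Rank table r_w(9×9) implied by the 29 constraints:

  0, 0, 0, 0, 0, 1, 1, 1, 1
  1, 1, 1, 1, 1, 2, 2, 2, 2
  1, 1, 1, 1, 2, 3, 3, 3, 3
  1, 2, 2, 2, 3, 4, 4, 4, 4
  1, 2, 2, 2, 3, 4, 4, 4, 5
  1, 2, 2, 2, 3, 4, 4, 5, 6
  1, 2, 3, 3, 4, 5, 5, 6, 7
  1, 2, 3, 3, 4, 5, 6, 7, 8
  1, 2, 3, 4, 5, 6, 7, 8, 9

reading off 1-entries of Δ²R: w = (6, 1, 5, 2, 9, 8, 3, 7, 4).

D(w) has 16 cells with 6 SE-corners; essential set:

[(1, 5, 0), (3, 4, 1), (5, 8, 4), (6, 4, 2), (6, 7, 4), (8, 4, 3)]


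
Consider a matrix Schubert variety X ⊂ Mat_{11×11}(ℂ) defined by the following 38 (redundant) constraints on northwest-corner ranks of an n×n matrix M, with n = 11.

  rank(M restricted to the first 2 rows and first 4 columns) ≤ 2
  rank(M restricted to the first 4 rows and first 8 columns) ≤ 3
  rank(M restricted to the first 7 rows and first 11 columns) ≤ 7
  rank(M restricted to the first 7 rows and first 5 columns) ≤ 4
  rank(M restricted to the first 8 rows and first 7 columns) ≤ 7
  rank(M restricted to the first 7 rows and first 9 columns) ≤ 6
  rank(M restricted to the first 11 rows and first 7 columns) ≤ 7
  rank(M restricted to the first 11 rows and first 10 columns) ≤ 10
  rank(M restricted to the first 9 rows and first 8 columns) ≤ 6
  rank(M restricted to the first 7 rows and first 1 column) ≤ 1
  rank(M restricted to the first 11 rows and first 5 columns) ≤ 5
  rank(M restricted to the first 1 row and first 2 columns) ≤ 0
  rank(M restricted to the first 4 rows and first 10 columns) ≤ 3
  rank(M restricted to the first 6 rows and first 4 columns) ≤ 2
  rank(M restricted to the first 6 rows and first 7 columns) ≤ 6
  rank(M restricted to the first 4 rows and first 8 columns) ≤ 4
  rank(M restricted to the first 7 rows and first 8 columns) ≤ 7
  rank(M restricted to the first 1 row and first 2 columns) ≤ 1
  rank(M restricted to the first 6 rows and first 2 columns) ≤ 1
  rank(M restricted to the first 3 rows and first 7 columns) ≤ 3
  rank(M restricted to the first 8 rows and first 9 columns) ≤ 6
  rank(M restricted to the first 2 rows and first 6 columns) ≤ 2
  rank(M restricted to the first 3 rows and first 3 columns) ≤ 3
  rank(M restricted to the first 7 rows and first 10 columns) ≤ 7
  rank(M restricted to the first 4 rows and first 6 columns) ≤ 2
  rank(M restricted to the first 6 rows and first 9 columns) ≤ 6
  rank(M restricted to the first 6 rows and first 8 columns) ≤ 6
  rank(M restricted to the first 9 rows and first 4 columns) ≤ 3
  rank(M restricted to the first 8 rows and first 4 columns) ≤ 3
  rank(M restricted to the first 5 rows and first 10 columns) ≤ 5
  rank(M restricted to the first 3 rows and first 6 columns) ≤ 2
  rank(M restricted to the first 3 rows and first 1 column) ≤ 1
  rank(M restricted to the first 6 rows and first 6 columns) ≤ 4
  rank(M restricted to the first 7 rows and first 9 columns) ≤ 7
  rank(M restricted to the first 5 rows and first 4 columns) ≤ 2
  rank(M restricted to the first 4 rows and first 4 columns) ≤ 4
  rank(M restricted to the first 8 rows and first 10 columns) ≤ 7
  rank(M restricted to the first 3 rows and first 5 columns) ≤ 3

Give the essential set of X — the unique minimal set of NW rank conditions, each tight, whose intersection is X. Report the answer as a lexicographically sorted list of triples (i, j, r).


The tightest implied rank at each (i,j), from the 38 conditions:

  row 1: 0 0 1 1 1 1 1 1 1 1 1
  row 2: 1 1 2 2 2 2 2 2 2 2 2
  row 3: 1 1 2 2 2 2 3 3 3 3 3
  row 4: 1 1 2 2 2 2 3 3 3 3 4
  row 5: 1 1 2 2 3 3 4 4 4 4 5
  row 6: 1 1 2 2 3 4 5 5 5 5 6
  row 7: 1 2 3 3 4 5 6 6 6 6 7
  row 8: 1 2 3 3 4 5 6 6 6 7 8
  row 9: 1 2 3 3 4 5 6 6 7 8 9
  row 10: 1 2 3 4 5 6 7 7 8 9 10
  row 11: 1 2 3 4 5 6 7 8 9 10 11

so w = (3, 1, 7, 11, 5, 6, 2, 10, 9, 4, 8).

Rothe diagram D(w) (22 cells), 8 SE-corners (essential conditions):

[(1, 2, 0), (4, 6, 2), (4, 10, 3), (6, 2, 1), (6, 4, 2), (8, 9, 6), (9, 4, 3), (9, 8, 6)]


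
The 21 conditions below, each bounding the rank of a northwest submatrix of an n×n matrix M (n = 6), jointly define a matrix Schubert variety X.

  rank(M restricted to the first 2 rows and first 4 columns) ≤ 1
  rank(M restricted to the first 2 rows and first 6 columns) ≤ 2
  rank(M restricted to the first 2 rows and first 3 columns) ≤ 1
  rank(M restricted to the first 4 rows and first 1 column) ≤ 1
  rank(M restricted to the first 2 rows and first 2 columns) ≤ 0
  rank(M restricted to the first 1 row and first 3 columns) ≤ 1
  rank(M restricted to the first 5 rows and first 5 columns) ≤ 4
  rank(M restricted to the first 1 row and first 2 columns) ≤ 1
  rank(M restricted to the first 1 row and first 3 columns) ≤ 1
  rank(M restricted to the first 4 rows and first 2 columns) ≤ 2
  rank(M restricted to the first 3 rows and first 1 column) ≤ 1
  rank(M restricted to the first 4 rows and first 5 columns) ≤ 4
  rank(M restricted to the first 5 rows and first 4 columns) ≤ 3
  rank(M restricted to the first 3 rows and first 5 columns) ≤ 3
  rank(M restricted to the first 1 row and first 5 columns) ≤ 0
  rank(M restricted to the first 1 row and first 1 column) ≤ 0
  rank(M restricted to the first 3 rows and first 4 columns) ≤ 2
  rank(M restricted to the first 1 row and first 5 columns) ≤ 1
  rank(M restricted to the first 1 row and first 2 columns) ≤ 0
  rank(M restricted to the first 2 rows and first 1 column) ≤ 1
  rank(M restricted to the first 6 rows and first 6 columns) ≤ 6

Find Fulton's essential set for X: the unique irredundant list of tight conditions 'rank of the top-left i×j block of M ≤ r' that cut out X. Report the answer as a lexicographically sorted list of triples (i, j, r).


Rank table r_w(6×6) implied by the 21 constraints:

  i=1: 0  0  0  0  0  1
  i=2: 0  0  1  1  1  2
  i=3: 1  1  2  2  2  3
  i=4: 1  2  3  3  3  4
  i=5: 1  2  3  3  4  5
  i=6: 1  2  3  4  5  6

giving w = (6, 3, 1, 2, 5, 4) via Δ²R.

ℓ(w)=8; the 3 essential cells (i,j,r):

[(1, 5, 0), (2, 2, 0), (5, 4, 3)]


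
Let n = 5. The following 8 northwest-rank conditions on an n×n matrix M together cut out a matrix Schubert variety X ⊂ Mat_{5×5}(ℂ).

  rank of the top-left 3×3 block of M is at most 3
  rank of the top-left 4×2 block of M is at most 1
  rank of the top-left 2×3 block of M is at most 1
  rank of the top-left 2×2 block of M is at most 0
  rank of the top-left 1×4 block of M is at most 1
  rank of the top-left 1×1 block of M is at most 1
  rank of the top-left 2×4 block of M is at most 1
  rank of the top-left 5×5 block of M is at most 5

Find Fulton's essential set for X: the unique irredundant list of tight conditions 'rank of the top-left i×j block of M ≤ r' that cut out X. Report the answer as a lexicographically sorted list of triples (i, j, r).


The tightest implied rank at each (i,j), from the 8 conditions:

  R[1]: 0 | 0 | 1 | 1 | 1
  R[2]: 0 | 0 | 1 | 1 | 2
  R[3]: 1 | 1 | 2 | 2 | 3
  R[4]: 1 | 1 | 2 | 3 | 4
  R[5]: 1 | 2 | 3 | 4 | 5

giving w = (3, 5, 1, 4, 2) via Δ²R.

|D(w)|=6, |Ess(w)|=3:

[(2, 2, 0), (2, 4, 1), (4, 2, 1)]


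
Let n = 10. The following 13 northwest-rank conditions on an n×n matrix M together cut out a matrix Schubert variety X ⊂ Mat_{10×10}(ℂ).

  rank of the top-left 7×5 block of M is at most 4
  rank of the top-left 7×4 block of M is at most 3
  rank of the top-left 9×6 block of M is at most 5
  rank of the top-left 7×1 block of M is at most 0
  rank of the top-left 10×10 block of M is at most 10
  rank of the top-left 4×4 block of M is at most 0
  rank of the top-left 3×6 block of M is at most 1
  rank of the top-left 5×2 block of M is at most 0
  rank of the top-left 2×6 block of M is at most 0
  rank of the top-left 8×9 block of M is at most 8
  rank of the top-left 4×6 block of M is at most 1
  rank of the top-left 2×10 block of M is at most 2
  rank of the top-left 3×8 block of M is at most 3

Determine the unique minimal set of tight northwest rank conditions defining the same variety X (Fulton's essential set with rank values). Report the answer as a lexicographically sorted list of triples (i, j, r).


Reconstructing r_w from the 13 given conditions:

  0  0  0  0  0  0  1  1  1  1
  0  0  0  0  0  0  1  2  2  2
  0  0  0  0  1  1  2  3  3  3
  0  0  0  0  1  1  2  3  4  4
  0  0  1  1  2  2  3  4  5  5
  0  1  2  2  3  3  4  5  6  6
  0  1  2  3  4  4  5  6  7  7
  1  2  3  4  5  5  6  7  8  8
  1  2  3  4  5  5  6  7  8  9
  1  2  3  4  5  6  7  8  9  10

second differences of R give the permutation w = (7, 8, 5, 9, 3, 2, 4, 1, 10, 6).

6 SE-corners of the 26-cell Rothe diagram give Ess(w):

[(2, 6, 0), (4, 4, 0), (4, 6, 1), (5, 2, 0), (7, 1, 0), (9, 6, 5)]


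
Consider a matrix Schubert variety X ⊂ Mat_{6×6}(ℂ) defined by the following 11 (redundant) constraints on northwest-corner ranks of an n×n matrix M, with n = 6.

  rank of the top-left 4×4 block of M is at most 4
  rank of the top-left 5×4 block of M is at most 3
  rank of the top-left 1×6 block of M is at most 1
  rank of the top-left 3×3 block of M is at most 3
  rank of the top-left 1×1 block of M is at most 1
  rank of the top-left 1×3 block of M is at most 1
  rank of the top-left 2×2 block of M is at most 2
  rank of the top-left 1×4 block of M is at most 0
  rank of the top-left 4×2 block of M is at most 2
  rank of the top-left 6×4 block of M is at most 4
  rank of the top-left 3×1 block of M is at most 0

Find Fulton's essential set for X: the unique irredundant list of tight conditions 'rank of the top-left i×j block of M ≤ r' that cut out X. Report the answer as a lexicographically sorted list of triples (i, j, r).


Reconstructing r_w from the 11 given conditions:

  0  0  0  0  1  1
  0  1  1  1  2  2
  0  1  2  2  3  3
  1  2  3  3  4  4
  1  2  3  3  4  5
  1  2  3  4  5  6

hence w(1..6) = (5, 2, 3, 1, 6, 4).

D(w) has 7 cells with 3 SE-corners; essential set:

[(1, 4, 0), (3, 1, 0), (5, 4, 3)]


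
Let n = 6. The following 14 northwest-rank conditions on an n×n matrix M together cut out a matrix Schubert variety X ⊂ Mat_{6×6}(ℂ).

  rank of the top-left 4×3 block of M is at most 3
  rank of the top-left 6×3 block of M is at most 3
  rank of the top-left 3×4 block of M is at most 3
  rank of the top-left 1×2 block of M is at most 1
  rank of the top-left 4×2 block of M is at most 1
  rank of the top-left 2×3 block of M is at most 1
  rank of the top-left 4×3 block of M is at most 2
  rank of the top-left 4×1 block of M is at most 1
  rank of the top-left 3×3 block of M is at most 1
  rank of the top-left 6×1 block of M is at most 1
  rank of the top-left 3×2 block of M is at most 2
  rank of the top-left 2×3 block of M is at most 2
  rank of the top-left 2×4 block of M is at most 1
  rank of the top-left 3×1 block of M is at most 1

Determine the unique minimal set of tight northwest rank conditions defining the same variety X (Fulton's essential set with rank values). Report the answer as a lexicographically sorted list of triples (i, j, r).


The tightest implied rank at each (i,j), from the 14 conditions:

  R[1]: 1 1 1 1 1 1
  R[2]: 1 1 1 1 2 2
  R[3]: 1 1 1 2 3 3
  R[4]: 1 1 2 3 4 4
  R[5]: 1 2 3 4 5 5
  R[6]: 1 2 3 4 5 6

reading off 1-entries of Δ²R: w = (1, 5, 4, 3, 2, 6).

D(w) has 6 cells with 3 SE-corners; essential set:

[(2, 4, 1), (3, 3, 1), (4, 2, 1)]


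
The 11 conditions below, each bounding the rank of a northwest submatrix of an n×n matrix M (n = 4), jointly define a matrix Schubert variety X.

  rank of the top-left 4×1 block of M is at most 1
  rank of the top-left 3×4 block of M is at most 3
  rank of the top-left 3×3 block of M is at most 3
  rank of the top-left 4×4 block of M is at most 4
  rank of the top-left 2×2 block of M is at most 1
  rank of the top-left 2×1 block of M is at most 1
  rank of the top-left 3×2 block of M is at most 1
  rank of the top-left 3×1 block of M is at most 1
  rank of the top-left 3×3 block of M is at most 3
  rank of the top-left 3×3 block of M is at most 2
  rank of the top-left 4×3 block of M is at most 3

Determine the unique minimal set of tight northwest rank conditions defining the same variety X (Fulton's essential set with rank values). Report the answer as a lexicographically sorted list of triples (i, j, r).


Rank table r_w(4×4) implied by the 11 constraints:

  R[1]: 1 1 1 1
  R[2]: 1 1 2 2
  R[3]: 1 1 2 3
  R[4]: 1 2 3 4

hence w(1..4) = (1, 3, 4, 2).

|D(w)|=2, |Ess(w)|=1:

[(3, 2, 1)]
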